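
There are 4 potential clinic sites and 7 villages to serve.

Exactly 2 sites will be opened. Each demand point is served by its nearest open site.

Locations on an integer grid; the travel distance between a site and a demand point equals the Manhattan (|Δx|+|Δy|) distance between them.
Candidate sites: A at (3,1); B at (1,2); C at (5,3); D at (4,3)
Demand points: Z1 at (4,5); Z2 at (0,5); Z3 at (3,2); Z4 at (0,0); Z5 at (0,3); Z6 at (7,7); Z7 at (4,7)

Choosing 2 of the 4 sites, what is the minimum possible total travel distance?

Open {B, D}.
  Z1→D 2, Z2→B 4, Z3→B 2, Z4→B 3, Z5→B 2, Z6→D 7, Z7→D 4  ⇒ total 24.
Compare {B, C}: total 25.
Compare {A, D}: total 28.
No size-2 selection does better; minimum is 24.

24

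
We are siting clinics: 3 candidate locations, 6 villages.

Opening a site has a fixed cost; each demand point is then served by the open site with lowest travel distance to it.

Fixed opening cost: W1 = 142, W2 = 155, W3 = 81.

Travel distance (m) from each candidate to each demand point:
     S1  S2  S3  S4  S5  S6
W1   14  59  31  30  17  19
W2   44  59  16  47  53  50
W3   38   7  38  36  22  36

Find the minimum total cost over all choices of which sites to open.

258

Open {W3}: assign each demand point to its cheapest open site.
  S1→W3 38, S2→W3 7, S3→W3 38, S4→W3 36, S5→W3 22, S6→W3 36
  travel distance 177, fixed 81 → total 258.
Compare {W1}: travel distance 170 + fixed 142 = 312.
Compare {W1, W3}: travel distance 118 + fixed 223 = 341.
Compare {W2, W3}: travel distance 155 + fixed 236 = 391.
All other subsets cost ≥ 312. Minimum total cost: 258.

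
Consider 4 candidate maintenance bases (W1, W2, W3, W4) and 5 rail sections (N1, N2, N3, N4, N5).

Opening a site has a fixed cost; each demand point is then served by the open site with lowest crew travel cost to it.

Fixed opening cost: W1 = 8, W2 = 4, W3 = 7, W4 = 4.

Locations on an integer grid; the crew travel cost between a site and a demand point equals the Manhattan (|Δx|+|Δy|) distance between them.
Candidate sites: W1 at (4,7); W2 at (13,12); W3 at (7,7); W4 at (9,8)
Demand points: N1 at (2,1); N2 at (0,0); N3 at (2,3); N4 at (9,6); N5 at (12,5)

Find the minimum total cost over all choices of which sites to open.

Open {W1, W4}: assign each demand point to its cheapest open site.
  N1→W1 8, N2→W1 11, N3→W1 6, N4→W4 2, N5→W4 6
  crew travel cost 33, fixed 12 → total 45.
Compare {W1}: crew travel cost 41 + fixed 8 = 49.
Compare {W1, W2, W4}: crew travel cost 33 + fixed 16 = 49.
Compare {W1, W3}: crew travel cost 35 + fixed 15 = 50.
All other subsets cost ≥ 49. Minimum total cost: 45.

45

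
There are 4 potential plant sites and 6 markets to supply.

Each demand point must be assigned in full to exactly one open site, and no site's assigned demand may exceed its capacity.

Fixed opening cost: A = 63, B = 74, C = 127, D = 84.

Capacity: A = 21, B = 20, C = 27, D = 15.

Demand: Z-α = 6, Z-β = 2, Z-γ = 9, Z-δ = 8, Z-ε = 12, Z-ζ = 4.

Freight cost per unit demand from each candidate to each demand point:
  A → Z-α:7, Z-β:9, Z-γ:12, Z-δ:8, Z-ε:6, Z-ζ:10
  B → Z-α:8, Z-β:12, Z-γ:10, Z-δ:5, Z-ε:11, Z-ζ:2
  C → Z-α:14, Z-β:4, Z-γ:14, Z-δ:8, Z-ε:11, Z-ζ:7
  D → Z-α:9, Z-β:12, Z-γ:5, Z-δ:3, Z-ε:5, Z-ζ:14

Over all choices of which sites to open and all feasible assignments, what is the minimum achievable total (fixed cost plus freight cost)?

437

Open {A, B}; cheapest assignment that respects the capacities:
  A (cap 21, load 21): Z-γ, Z-ε — cost 9×12 + 12×6 = 180
  B (cap 20, load 20): Z-α, Z-β, Z-δ, Z-ζ — cost 6×8 + 2×12 + 8×5 + 4×2 = 120
  Shipping 300, fixed 137 → total 437.
  Any other capacity-feasible assignment to {A, B} ships for at least 300.
Compare {A, B, D}: its best feasible assignment gives total 446.
Compare {A, C}: its best feasible assignment gives total 530.
Every other set of open sites that can feasibly serve all demand totals ≥ 446 even under its best assignment. Minimum: 437.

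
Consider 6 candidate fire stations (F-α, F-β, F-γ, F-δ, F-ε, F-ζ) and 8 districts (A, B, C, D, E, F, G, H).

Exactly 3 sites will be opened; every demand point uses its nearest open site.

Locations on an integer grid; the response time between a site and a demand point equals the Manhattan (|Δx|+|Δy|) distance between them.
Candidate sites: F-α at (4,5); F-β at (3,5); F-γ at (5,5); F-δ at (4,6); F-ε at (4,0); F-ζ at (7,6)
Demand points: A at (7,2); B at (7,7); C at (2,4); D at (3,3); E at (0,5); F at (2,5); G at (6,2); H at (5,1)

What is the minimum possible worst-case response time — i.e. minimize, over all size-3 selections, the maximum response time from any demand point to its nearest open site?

4

Open {F-α, F-γ, F-ζ}.
  Farthest demand point is A at response time 4 (to F-ζ); all others are ≤ 4.
With {F-α, F-ε, F-ζ} the worst case is 4.
With {F-β, F-γ, F-ζ} the worst case is 4.
No size-3 selection achieves below 4.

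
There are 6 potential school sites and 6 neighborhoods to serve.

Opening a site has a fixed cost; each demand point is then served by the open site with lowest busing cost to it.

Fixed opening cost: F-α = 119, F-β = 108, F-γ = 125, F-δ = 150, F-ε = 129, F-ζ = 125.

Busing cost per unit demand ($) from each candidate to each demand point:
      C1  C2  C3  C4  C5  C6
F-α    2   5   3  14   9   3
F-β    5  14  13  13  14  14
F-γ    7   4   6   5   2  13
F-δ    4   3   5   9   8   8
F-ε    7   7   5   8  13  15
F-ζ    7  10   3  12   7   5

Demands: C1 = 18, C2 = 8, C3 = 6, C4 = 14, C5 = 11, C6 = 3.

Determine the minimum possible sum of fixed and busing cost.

431

Open {F-α, F-γ}: assign each demand point to its cheapest open site.
  C1→F-α 18×2=36, C2→F-γ 8×4=32, C3→F-α 6×3=18, C4→F-γ 14×5=70, C5→F-γ 11×2=22, C6→F-α 3×3=9
  busing cost 187, fixed 244 → total 431.
Compare {F-γ}: busing cost 325 + fixed 125 = 450.
Compare {F-δ}: busing cost 364 + fixed 150 = 514.
Compare {F-α}: busing cost 398 + fixed 119 = 517.
All other subsets cost ≥ 450. Minimum total cost: 431.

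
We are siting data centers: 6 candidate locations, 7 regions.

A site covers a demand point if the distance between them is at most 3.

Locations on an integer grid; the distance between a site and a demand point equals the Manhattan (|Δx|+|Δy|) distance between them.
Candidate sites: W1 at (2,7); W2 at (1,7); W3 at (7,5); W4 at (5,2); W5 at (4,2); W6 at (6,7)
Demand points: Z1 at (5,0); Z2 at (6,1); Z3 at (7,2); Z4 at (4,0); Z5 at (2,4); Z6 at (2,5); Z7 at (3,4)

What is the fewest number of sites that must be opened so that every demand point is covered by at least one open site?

2

Coverage sets (demand points within 3 of each site):
  W1: {Z5, Z6}
  W2: {Z6}
  W3: {Z3}
  W4: {Z1, Z2, Z3, Z4}
  W5: {Z1, Z2, Z3, Z4, Z7}
  W6: {}
No single site covers all 7 demand points.
But {W1, W5} covers everything, so the minimum is 2.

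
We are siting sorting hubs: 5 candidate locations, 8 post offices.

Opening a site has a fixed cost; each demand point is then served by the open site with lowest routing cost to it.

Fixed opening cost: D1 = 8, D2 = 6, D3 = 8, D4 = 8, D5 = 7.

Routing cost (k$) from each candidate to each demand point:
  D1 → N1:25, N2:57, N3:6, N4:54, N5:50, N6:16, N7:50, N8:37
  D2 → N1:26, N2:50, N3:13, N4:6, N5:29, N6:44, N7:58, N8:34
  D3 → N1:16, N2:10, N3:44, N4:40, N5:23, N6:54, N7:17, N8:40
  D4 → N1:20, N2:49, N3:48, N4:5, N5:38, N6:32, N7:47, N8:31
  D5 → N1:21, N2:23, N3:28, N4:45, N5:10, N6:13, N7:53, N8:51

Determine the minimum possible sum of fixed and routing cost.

139

Open {D1, D3, D4, D5}: assign each demand point to its cheapest open site.
  N1→D3 16, N2→D3 10, N3→D1 6, N4→D4 5, N5→D5 10, N6→D5 13, N7→D3 17, N8→D4 31
  routing cost 108, fixed 31 → total 139.
Compare {D2, D3, D5}: routing cost 119 + fixed 21 = 140.
Compare {D1, D2, D3, D5}: routing cost 112 + fixed 29 = 141.
Compare {D2, D3, D4, D5}: routing cost 115 + fixed 29 = 144.
All other subsets cost ≥ 140. Minimum total cost: 139.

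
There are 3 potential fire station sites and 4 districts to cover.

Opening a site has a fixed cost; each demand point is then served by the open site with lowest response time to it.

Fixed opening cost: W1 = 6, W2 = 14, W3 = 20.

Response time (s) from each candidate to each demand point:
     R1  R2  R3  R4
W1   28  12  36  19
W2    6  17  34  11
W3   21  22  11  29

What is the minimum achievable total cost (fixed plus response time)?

Open {W2, W3}: assign each demand point to its cheapest open site.
  R1→W2 6, R2→W2 17, R3→W3 11, R4→W2 11
  response time 45, fixed 34 → total 79.
Compare {W1, W2, W3}: response time 40 + fixed 40 = 80.
Compare {W2}: response time 68 + fixed 14 = 82.
Compare {W1, W2}: response time 63 + fixed 20 = 83.
All other subsets cost ≥ 80. Minimum total cost: 79.

79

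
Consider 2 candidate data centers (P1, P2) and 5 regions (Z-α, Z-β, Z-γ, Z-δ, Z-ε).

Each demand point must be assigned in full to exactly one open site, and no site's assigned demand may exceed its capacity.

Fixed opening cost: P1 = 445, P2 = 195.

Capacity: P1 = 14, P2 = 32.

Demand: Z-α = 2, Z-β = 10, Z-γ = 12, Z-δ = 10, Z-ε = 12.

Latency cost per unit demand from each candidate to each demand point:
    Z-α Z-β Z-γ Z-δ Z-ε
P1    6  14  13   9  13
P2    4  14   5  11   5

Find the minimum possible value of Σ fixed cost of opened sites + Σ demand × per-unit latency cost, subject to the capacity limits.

1118

Open {P1, P2}; cheapest assignment that respects the capacities:
  P1 (cap 14, load 14): Z-α, Z-ε — cost 2×6 + 12×13 = 168
  P2 (cap 32, load 32): Z-β, Z-γ, Z-δ — cost 10×14 + 12×5 + 10×11 = 310
  Shipping 478, fixed 640 → total 1118.
  Any other capacity-feasible assignment to {P1, P2} ships for at least 478.
Total demand is 46 and no other set of sites has combined capacity ≥ 46, so {P1, P2} is the only feasible choice of open sites. Minimum: 1118.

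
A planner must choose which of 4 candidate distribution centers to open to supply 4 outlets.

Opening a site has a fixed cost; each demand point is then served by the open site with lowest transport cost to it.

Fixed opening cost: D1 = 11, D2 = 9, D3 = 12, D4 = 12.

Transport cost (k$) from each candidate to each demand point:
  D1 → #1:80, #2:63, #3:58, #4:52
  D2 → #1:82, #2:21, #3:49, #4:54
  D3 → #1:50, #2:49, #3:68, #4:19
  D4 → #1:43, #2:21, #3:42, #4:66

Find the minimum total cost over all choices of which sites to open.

Open {D3, D4}: assign each demand point to its cheapest open site.
  #1→D4 43, #2→D4 21, #3→D4 42, #4→D3 19
  transport cost 125, fixed 24 → total 149.
Compare {D2, D3, D4}: transport cost 125 + fixed 33 = 158.
Compare {D2, D3}: transport cost 139 + fixed 21 = 160.
Compare {D1, D3, D4}: transport cost 125 + fixed 35 = 160.
All other subsets cost ≥ 158. Minimum total cost: 149.

149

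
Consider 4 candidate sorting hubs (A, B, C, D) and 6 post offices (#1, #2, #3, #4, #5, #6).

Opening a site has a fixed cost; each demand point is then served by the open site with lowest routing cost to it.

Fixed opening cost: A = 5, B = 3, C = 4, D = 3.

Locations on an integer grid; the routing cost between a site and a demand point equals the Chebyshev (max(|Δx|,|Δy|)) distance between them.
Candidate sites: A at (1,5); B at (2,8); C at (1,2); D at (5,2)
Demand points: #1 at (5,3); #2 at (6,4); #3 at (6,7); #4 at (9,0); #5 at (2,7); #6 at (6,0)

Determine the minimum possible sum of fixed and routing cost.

20

Open {B, D}: assign each demand point to its cheapest open site.
  #1→D 1, #2→D 2, #3→B 4, #4→D 4, #5→B 1, #6→D 2
  routing cost 14, fixed 6 → total 20.
Compare {D}: routing cost 19 + fixed 3 = 22.
Compare {A, D}: routing cost 16 + fixed 8 = 24.
Compare {B, C, D}: routing cost 14 + fixed 10 = 24.
All other subsets cost ≥ 22. Minimum total cost: 20.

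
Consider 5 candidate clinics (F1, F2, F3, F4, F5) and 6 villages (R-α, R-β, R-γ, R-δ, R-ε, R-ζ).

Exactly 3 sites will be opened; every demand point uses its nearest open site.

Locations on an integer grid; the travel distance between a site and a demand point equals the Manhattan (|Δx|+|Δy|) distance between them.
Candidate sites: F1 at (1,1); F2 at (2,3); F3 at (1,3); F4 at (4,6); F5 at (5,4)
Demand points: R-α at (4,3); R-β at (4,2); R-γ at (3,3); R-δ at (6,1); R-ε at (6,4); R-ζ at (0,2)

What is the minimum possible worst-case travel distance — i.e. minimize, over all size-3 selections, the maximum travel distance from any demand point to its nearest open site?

Open {F1, F2, F5}.
  Farthest demand point is R-δ at travel distance 4 (to F5); all others are ≤ 4.
With {F1, F3, F5} the worst case is 4.
With {F1, F4, F5} the worst case is 4.
No size-3 selection achieves below 4.

4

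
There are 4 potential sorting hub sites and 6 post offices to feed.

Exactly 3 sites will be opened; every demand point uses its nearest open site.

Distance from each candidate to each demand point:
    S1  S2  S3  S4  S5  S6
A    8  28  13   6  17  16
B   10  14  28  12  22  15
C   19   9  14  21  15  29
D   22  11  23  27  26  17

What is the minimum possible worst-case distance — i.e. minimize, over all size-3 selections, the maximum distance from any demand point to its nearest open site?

Open {A, B, C}.
  Farthest demand point is S5 at distance 15 (to C); all others are ≤ 15.
With {B, C, D} the worst case is 15.
With {A, C, D} the worst case is 16.
No size-3 selection achieves below 15.

15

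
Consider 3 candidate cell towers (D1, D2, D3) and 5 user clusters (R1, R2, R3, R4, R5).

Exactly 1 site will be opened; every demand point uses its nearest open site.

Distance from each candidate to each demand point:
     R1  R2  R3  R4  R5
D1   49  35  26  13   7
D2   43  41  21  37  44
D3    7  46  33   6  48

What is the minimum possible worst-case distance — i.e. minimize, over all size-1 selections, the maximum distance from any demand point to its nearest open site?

44

Open {D2}.
  Farthest demand point is R5 at distance 44 (to D2); all others are ≤ 44.
With {D3} the worst case is 48.
With {D1} the worst case is 49.
No size-1 selection achieves below 44.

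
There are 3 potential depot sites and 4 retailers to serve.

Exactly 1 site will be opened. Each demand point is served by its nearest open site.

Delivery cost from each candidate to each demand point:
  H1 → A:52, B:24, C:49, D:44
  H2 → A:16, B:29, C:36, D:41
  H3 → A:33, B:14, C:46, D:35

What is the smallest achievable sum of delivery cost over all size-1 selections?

122

Open {H2}.
  A→H2 16, B→H2 29, C→H2 36, D→H2 41  ⇒ total 122.
Compare {H3}: total 128.
Compare {H1}: total 169.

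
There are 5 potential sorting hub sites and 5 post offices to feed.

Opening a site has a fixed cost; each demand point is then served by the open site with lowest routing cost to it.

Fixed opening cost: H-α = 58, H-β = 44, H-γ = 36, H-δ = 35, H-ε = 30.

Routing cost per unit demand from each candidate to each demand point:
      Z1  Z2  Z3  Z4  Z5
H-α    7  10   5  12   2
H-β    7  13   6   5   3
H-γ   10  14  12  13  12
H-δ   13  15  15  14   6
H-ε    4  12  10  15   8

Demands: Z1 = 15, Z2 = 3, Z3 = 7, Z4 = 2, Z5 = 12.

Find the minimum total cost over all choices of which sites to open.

Open {H-β, H-ε}: assign each demand point to its cheapest open site.
  Z1→H-ε 15×4=60, Z2→H-ε 3×12=36, Z3→H-β 7×6=42, Z4→H-β 2×5=10, Z5→H-β 12×3=36
  routing cost 184, fixed 74 → total 258.
Compare {H-α, H-ε}: routing cost 173 + fixed 88 = 261.
Compare {H-α}: routing cost 218 + fixed 58 = 276.
Compare {H-β}: routing cost 232 + fixed 44 = 276.
All other subsets cost ≥ 261. Minimum total cost: 258.

258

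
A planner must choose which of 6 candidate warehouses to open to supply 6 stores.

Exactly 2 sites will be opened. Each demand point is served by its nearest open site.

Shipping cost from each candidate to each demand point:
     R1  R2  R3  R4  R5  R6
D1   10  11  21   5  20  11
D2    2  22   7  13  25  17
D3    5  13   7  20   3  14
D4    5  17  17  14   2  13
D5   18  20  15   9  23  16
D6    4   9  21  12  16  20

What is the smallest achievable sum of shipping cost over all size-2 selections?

42

Open {D1, D3}.
  R1→D3 5, R2→D1 11, R3→D3 7, R4→D1 5, R5→D3 3, R6→D1 11  ⇒ total 42.
Compare {D3, D6}: total 49.
Compare {D1, D4}: total 51.
No size-2 selection does better; minimum is 42.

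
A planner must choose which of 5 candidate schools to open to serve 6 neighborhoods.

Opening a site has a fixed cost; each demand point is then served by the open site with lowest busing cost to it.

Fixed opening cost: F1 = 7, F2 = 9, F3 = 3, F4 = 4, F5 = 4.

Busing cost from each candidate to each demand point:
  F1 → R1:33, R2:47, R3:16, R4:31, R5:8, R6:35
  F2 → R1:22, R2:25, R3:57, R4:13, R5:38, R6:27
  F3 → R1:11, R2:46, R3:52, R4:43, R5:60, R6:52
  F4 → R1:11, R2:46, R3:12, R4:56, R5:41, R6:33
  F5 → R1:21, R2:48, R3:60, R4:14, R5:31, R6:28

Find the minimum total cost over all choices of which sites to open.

Open {F1, F2, F4}: assign each demand point to its cheapest open site.
  R1→F4 11, R2→F2 25, R3→F4 12, R4→F2 13, R5→F1 8, R6→F2 27
  busing cost 96, fixed 20 → total 116.
Compare {F1, F2, F3}: busing cost 100 + fixed 19 = 119.
Compare {F1, F2, F3, F4}: busing cost 96 + fixed 23 = 119.
Compare {F1, F2, F4, F5}: busing cost 96 + fixed 24 = 120.
All other subsets cost ≥ 119. Minimum total cost: 116.

116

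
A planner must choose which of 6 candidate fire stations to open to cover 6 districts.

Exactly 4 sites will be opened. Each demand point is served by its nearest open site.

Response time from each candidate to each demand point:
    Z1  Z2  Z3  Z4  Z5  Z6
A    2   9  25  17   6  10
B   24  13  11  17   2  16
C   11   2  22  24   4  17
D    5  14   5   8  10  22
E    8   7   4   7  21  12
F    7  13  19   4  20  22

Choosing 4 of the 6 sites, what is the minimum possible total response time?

26

Open {A, C, E, F}.
  Z1→A 2, Z2→C 2, Z3→E 4, Z4→F 4, Z5→C 4, Z6→A 10  ⇒ total 26.
Compare {A, B, C, E}: total 27.
Compare {A, C, D, F}: total 27.
No size-4 selection does better; minimum is 26.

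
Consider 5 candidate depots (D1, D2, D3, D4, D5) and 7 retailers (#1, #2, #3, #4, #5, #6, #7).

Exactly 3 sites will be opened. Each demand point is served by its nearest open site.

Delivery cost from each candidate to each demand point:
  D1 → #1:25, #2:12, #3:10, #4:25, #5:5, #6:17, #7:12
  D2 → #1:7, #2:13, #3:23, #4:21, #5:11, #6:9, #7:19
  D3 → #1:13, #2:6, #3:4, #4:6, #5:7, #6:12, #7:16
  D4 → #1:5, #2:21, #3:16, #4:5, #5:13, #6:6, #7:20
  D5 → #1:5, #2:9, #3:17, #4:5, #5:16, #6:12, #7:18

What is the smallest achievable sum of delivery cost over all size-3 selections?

Open {D1, D3, D4}.
  #1→D4 5, #2→D3 6, #3→D3 4, #4→D4 5, #5→D1 5, #6→D4 6, #7→D1 12  ⇒ total 43.
Compare {D1, D2, D3}: total 49.
Compare {D1, D3, D5}: total 49.
No size-3 selection does better; minimum is 43.

43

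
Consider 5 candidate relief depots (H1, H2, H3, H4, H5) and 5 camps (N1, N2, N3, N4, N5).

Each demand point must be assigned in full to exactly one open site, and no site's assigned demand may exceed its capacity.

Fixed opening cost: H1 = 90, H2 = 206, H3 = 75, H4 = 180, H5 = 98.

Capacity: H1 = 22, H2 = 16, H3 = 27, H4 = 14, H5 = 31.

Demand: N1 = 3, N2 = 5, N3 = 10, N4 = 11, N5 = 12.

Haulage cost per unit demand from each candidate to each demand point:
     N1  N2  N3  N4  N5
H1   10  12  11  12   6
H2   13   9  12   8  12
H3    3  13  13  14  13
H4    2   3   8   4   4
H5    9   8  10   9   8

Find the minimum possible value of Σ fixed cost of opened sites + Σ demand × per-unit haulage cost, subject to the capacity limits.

Open {H1, H5}; cheapest assignment that respects the capacities:
  H1 (cap 22, load 12): N5 — cost 12×6 = 72
  H5 (cap 31, load 29): N1, N2, N3, N4 — cost 3×9 + 5×8 + 10×10 + 11×9 = 266
  Shipping 338, fixed 188 → total 526.
  Any other capacity-feasible assignment to {H1, H5} ships for at least 338.
Compare {H3, H5}: its best feasible assignment gives total 547.
Compare {H4, H5}: its best feasible assignment gives total 564.
Every other set of open sites that can feasibly serve all demand totals ≥ 547 even under its best assignment. Minimum: 526.

526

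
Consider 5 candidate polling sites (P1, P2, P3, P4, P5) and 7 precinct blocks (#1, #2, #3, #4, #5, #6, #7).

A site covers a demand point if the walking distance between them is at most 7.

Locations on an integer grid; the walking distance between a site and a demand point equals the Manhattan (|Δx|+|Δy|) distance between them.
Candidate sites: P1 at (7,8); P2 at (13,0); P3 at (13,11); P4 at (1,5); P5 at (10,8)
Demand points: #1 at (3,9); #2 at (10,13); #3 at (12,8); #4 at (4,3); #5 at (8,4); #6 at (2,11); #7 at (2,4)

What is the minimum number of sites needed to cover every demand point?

Coverage sets (demand points within 7 of each site):
  P1: {#1, #3, #5}
  P2: {}
  P3: {#2, #3}
  P4: {#1, #4, #6, #7}
  P5: {#2, #3, #5}
No single site covers all 7 demand points.
But {P4, P5} covers everything, so the minimum is 2.

2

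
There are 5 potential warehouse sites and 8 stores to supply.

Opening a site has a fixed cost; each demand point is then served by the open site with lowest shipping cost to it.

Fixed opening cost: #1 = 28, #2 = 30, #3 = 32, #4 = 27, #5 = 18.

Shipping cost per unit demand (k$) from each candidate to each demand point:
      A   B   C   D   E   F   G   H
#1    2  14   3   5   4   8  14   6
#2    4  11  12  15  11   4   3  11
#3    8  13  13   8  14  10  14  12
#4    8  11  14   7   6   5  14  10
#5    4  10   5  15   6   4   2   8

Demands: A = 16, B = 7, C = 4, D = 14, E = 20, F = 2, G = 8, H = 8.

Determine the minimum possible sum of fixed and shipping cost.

Open {#1, #5}: assign each demand point to its cheapest open site.
  A→#1 16×2=32, B→#5 7×10=70, C→#1 4×3=12, D→#1 14×5=70, E→#1 20×4=80, F→#5 2×4=8, G→#5 8×2=16, H→#1 8×6=48
  shipping cost 336, fixed 46 → total 382.
Compare {#1, #2}: shipping cost 351 + fixed 58 = 409.
Compare {#1, #4, #5}: shipping cost 336 + fixed 73 = 409.
Compare {#1, #2, #5}: shipping cost 336 + fixed 76 = 412.
All other subsets cost ≥ 409. Minimum total cost: 382.

382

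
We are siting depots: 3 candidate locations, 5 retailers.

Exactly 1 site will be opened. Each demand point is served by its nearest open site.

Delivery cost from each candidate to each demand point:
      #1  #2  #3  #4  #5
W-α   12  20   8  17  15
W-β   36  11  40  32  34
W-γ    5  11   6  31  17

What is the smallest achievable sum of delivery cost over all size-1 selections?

70

Open {W-γ}.
  #1→W-γ 5, #2→W-γ 11, #3→W-γ 6, #4→W-γ 31, #5→W-γ 17  ⇒ total 70.
Compare {W-α}: total 72.
Compare {W-β}: total 153.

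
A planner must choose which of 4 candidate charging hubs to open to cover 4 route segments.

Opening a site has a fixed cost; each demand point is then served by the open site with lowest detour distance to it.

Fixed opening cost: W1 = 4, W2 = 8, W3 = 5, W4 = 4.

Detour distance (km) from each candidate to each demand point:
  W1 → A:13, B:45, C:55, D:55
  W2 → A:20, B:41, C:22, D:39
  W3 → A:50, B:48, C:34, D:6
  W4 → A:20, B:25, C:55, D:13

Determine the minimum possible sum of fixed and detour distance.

87

Open {W1, W2, W3, W4}: assign each demand point to its cheapest open site.
  A→W1 13, B→W4 25, C→W2 22, D→W3 6
  detour distance 66, fixed 21 → total 87.
Compare {W1, W2, W4}: detour distance 73 + fixed 16 = 89.
Compare {W2, W3, W4}: detour distance 73 + fixed 17 = 90.
Compare {W1, W3, W4}: detour distance 78 + fixed 13 = 91.
All other subsets cost ≥ 89. Minimum total cost: 87.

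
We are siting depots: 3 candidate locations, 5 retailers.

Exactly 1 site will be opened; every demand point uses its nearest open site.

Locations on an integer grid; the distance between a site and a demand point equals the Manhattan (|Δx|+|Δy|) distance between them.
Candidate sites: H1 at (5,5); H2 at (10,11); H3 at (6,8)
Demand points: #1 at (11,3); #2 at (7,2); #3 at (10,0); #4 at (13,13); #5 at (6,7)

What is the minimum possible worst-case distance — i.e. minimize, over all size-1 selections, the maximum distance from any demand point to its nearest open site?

Open {H2}.
  Farthest demand point is #2 at distance 12 (to H2); all others are ≤ 12.
With {H3} the worst case is 12.
With {H1} the worst case is 16.
No size-1 selection achieves below 12.

12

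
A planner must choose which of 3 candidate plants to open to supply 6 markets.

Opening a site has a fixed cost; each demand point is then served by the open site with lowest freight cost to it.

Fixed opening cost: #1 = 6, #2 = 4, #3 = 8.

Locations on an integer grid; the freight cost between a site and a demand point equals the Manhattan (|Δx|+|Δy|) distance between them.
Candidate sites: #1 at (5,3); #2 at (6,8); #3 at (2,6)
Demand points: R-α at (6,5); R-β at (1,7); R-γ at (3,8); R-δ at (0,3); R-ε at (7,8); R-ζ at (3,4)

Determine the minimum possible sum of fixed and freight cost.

Open {#2, #3}: assign each demand point to its cheapest open site.
  R-α→#2 3, R-β→#3 2, R-γ→#2 3, R-δ→#3 5, R-ε→#2 1, R-ζ→#3 3
  freight cost 17, fixed 12 → total 29.
Compare {#1, #2}: freight cost 21 + fixed 10 = 31.
Compare {#3}: freight cost 25 + fixed 8 = 33.
Compare {#2}: freight cost 31 + fixed 4 = 35.
All other subsets cost ≥ 31. Minimum total cost: 29.

29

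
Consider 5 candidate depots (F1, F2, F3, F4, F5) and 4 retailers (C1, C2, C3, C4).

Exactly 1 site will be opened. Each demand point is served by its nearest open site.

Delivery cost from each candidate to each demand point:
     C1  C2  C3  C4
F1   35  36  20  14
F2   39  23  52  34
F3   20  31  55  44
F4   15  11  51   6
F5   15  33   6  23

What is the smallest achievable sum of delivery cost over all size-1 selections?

Open {F5}.
  C1→F5 15, C2→F5 33, C3→F5 6, C4→F5 23  ⇒ total 77.
Compare {F4}: total 83.
Compare {F1}: total 105.
No size-1 selection does better; minimum is 77.

77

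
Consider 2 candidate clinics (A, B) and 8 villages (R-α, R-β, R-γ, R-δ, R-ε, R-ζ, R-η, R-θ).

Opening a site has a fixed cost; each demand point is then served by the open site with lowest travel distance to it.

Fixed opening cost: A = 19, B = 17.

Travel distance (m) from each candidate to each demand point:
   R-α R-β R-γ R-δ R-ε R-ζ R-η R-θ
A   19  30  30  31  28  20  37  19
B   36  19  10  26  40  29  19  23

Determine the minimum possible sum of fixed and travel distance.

196

Open {A, B}: assign each demand point to its cheapest open site.
  R-α→A 19, R-β→B 19, R-γ→B 10, R-δ→B 26, R-ε→A 28, R-ζ→A 20, R-η→B 19, R-θ→A 19
  travel distance 160, fixed 36 → total 196.
Compare {B}: travel distance 202 + fixed 17 = 219.
Compare {A}: travel distance 214 + fixed 19 = 233.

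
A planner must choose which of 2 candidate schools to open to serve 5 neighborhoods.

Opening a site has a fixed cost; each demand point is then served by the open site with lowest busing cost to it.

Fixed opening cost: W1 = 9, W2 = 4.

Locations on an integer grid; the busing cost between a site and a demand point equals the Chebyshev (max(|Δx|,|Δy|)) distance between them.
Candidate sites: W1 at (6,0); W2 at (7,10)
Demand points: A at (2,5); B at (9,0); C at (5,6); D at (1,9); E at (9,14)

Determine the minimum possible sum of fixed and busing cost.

33

Open {W2}: assign each demand point to its cheapest open site.
  A→W2 5, B→W2 10, C→W2 4, D→W2 6, E→W2 4
  busing cost 29, fixed 4 → total 33.
Compare {W1, W2}: busing cost 22 + fixed 13 = 35.
Compare {W1}: busing cost 37 + fixed 9 = 46.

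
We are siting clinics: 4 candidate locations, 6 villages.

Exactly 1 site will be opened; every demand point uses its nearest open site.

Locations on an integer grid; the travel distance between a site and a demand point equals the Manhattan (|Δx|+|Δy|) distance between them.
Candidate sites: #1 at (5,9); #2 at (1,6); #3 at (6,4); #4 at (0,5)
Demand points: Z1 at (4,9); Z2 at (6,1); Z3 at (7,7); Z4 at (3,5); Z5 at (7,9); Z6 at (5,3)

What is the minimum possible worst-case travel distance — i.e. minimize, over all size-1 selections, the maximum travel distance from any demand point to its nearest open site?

Open {#3}.
  Farthest demand point is Z1 at travel distance 7 (to #3); all others are ≤ 7.
With {#1} the worst case is 9.
With {#2} the worst case is 10.
No size-1 selection achieves below 7.

7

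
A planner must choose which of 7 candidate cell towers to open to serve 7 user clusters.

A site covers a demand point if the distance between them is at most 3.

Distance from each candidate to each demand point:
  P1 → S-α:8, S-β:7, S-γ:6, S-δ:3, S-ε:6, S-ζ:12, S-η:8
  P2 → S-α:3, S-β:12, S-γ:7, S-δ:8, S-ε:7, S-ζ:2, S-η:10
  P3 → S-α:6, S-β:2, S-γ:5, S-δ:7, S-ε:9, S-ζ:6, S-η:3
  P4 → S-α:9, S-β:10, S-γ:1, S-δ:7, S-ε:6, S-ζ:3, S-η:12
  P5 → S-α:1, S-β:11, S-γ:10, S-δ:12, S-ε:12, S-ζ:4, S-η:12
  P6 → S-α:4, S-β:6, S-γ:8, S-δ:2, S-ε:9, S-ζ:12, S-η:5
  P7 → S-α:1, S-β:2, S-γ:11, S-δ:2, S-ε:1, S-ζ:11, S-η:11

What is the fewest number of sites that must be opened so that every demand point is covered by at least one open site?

3

Coverage sets (demand points within 3 of each site):
  P1: {S-δ}
  P2: {S-α, S-ζ}
  P3: {S-β, S-η}
  P4: {S-γ, S-ζ}
  P5: {S-α}
  P6: {S-δ}
  P7: {S-α, S-β, S-δ, S-ε}
No 2 sites suffice: every size-2 union leaves at least one demand point uncovered.
But {P3, P4, P7} covers everything, so the minimum is 3.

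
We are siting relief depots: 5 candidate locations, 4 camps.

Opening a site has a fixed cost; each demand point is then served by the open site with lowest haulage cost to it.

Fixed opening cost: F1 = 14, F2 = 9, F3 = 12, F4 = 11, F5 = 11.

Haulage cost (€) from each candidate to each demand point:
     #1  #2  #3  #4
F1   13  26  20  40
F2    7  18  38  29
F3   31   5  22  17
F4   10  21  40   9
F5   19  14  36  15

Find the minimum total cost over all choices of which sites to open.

69

Open {F3, F4}: assign each demand point to its cheapest open site.
  #1→F4 10, #2→F3 5, #3→F3 22, #4→F4 9
  haulage cost 46, fixed 23 → total 69.
Compare {F2, F3}: haulage cost 51 + fixed 21 = 72.
Compare {F2, F3, F4}: haulage cost 43 + fixed 32 = 75.
Compare {F3, F4, F5}: haulage cost 46 + fixed 34 = 80.
All other subsets cost ≥ 72. Minimum total cost: 69.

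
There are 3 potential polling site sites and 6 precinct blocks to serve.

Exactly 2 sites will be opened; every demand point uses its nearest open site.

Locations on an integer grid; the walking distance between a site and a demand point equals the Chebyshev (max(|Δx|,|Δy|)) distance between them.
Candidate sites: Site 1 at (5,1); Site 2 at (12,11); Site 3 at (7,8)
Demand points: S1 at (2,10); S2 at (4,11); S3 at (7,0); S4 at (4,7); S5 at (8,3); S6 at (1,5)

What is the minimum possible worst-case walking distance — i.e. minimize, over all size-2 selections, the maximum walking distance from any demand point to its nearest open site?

5

Open {Site 1, Site 3}.
  Farthest demand point is S1 at walking distance 5 (to Site 3); all others are ≤ 5.
With {Site 2, Site 3} the worst case is 8.
With {Site 1, Site 2} the worst case is 9.
No size-2 selection achieves below 5.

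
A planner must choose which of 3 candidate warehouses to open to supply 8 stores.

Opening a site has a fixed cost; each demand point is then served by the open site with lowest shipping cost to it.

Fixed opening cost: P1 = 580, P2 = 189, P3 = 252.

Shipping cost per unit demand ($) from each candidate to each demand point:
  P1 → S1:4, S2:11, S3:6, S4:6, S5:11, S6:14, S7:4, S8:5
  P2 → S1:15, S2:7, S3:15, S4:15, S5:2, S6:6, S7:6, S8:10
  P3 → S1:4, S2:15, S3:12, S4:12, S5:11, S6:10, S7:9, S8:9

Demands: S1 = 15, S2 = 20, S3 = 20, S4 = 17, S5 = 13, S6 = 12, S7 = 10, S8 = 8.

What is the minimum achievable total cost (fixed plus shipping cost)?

Open {P2, P3}: assign each demand point to its cheapest open site.
  S1→P3 15×4=60, S2→P2 20×7=140, S3→P3 20×12=240, S4→P3 17×12=204, S5→P2 13×2=26, S6→P2 12×6=72, S7→P2 10×6=60, S8→P3 8×9=72
  shipping cost 874, fixed 441 → total 1315.
Compare {P2}: shipping cost 1158 + fixed 189 = 1347.
Compare {P1, P2}: shipping cost 600 + fixed 769 = 1369.
Compare {P1}: shipping cost 893 + fixed 580 = 1473.
All other subsets cost ≥ 1347. Minimum total cost: 1315.

1315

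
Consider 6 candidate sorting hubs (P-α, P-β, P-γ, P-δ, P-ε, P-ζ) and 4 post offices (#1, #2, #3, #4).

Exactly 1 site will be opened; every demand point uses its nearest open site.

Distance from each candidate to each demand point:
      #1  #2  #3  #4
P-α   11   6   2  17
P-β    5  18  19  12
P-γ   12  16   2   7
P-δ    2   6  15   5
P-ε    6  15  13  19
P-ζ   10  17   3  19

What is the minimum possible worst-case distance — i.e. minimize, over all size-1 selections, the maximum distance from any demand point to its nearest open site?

15

Open {P-δ}.
  Farthest demand point is #3 at distance 15 (to P-δ); all others are ≤ 15.
With {P-γ} the worst case is 16.
With {P-α} the worst case is 17.
No size-1 selection achieves below 15.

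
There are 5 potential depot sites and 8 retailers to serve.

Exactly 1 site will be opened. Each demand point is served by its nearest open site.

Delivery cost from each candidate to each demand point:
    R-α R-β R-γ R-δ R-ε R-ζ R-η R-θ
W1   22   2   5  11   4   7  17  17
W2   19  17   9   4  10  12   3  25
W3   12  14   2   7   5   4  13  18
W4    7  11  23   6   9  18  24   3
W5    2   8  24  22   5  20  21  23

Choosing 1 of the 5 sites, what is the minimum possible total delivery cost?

75

Open {W3}.
  R-α→W3 12, R-β→W3 14, R-γ→W3 2, R-δ→W3 7, R-ε→W3 5, R-ζ→W3 4, R-η→W3 13, R-θ→W3 18  ⇒ total 75.
Compare {W1}: total 85.
Compare {W2}: total 99.
No size-1 selection does better; minimum is 75.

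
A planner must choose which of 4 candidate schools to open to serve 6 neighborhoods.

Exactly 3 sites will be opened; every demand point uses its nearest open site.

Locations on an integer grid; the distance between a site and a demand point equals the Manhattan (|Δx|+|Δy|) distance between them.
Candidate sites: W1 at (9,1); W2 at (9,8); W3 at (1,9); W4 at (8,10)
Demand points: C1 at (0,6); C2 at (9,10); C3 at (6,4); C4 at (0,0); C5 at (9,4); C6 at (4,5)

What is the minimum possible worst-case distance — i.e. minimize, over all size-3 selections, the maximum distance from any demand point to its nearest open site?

10

Open {W1, W2, W3}.
  Farthest demand point is C4 at distance 10 (to W1); all others are ≤ 10.
With {W1, W3, W4} the worst case is 10.
With {W2, W3, W4} the worst case is 10.
No size-3 selection achieves below 10.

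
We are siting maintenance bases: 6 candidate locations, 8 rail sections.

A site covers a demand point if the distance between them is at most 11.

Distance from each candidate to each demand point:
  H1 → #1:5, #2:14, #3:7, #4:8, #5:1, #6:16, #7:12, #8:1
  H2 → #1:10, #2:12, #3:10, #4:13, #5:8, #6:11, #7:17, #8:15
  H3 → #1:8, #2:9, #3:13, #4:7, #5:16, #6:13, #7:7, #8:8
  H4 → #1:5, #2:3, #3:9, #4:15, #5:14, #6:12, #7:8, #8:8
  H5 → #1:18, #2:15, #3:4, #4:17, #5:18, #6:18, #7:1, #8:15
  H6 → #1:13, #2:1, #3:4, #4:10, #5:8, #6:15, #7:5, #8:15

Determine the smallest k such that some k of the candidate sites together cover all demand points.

Coverage sets (demand points within 11 of each site):
  H1: {#1, #3, #4, #5, #8}
  H2: {#1, #3, #5, #6}
  H3: {#1, #2, #4, #7, #8}
  H4: {#1, #2, #3, #7, #8}
  H5: {#3, #7}
  H6: {#2, #3, #4, #5, #7}
No single site covers all 8 demand points.
But {H2, H3} covers everything, so the minimum is 2.

2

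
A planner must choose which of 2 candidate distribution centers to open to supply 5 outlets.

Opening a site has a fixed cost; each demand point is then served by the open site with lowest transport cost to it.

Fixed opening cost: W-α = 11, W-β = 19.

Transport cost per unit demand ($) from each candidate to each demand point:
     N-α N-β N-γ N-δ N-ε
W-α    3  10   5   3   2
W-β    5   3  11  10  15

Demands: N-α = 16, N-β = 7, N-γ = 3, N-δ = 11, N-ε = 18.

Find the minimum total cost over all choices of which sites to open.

183

Open {W-α, W-β}: assign each demand point to its cheapest open site.
  N-α→W-α 16×3=48, N-β→W-β 7×3=21, N-γ→W-α 3×5=15, N-δ→W-α 11×3=33, N-ε→W-α 18×2=36
  transport cost 153, fixed 30 → total 183.
Compare {W-α}: transport cost 202 + fixed 11 = 213.
Compare {W-β}: transport cost 514 + fixed 19 = 533.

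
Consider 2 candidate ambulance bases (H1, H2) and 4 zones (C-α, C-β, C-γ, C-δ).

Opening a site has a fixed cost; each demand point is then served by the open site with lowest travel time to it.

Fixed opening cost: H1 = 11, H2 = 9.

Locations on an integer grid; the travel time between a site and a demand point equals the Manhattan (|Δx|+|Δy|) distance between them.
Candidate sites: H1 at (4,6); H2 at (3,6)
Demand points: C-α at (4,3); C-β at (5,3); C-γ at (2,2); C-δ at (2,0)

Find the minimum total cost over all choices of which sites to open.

30

Open {H2}: assign each demand point to its cheapest open site.
  C-α→H2 4, C-β→H2 5, C-γ→H2 5, C-δ→H2 7
  travel time 21, fixed 9 → total 30.
Compare {H1}: travel time 21 + fixed 11 = 32.
Compare {H1, H2}: travel time 19 + fixed 20 = 39.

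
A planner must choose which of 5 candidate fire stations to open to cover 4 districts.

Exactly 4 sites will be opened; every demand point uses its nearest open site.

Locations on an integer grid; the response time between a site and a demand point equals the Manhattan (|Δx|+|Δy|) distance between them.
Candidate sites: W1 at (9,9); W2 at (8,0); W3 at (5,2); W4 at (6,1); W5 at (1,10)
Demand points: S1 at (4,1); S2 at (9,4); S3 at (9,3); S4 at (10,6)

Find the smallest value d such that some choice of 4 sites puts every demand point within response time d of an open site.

5

Open {W1, W2, W3, W4}.
  Farthest demand point is S2 at response time 5 (to W1); all others are ≤ 5.
With {W1, W2, W3, W5} the worst case is 5.
With {W1, W2, W4, W5} the worst case is 5.
No size-4 selection achieves below 5.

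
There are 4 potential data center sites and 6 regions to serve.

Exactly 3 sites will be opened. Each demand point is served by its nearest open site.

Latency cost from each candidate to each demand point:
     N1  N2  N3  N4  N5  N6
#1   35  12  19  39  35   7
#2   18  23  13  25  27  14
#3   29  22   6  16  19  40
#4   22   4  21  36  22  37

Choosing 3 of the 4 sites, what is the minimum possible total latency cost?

74

Open {#1, #3, #4}.
  N1→#4 22, N2→#4 4, N3→#3 6, N4→#3 16, N5→#3 19, N6→#1 7  ⇒ total 74.
Compare {#2, #3, #4}: total 77.
Compare {#1, #2, #3}: total 78.
No size-3 selection does better; minimum is 74.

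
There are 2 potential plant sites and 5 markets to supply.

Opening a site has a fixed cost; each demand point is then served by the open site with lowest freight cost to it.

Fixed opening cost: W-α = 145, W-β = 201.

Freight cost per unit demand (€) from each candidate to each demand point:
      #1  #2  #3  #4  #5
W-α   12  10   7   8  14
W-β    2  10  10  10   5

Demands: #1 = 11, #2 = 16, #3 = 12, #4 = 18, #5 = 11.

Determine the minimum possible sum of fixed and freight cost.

738

Open {W-β}: assign each demand point to its cheapest open site.
  #1→W-β 11×2=22, #2→W-β 16×10=160, #3→W-β 12×10=120, #4→W-β 18×10=180, #5→W-β 11×5=55
  freight cost 537, fixed 201 → total 738.
Compare {W-α, W-β}: freight cost 465 + fixed 346 = 811.
Compare {W-α}: freight cost 674 + fixed 145 = 819.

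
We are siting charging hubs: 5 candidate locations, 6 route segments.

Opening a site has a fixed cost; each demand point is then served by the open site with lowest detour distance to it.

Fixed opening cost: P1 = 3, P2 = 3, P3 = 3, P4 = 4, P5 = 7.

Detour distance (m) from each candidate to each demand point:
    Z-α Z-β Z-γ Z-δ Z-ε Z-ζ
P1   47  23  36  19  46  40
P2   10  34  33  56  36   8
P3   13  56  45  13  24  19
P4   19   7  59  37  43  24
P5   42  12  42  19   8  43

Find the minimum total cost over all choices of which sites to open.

96

Open {P2, P3, P4, P5}: assign each demand point to its cheapest open site.
  Z-α→P2 10, Z-β→P4 7, Z-γ→P2 33, Z-δ→P3 13, Z-ε→P5 8, Z-ζ→P2 8
  detour distance 79, fixed 17 → total 96.
Compare {P2, P3, P5}: detour distance 84 + fixed 13 = 97.
Compare {P2, P4, P5}: detour distance 85 + fixed 14 = 99.
Compare {P1, P2, P3, P4, P5}: detour distance 79 + fixed 20 = 99.
All other subsets cost ≥ 97. Minimum total cost: 96.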